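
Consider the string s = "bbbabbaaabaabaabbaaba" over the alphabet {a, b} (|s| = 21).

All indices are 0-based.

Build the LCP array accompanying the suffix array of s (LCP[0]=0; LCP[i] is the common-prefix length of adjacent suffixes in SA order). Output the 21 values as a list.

[0, 1, 2, 4, 6, 3, 1, 3, 5, 2, 5, 0, 2, 3, 5, 4, 2, 1, 4, 3, 2]

rank | idx | suffix
   0 |  20 | a
   1 |   6 | aaabaabaabbaaba
   2 |  17 | aaba
   3 |   7 | aabaabaabbaaba
   4 |  10 | aabaabbaaba
   5 |  13 | aabbaaba
   6 |  18 | aba
   7 |   8 | abaabaabbaaba
   8 |  11 | abaabbaaba
   9 |   3 | abbaaabaabaabbaaba
  10 |  14 | abbaaba
  11 |  19 | ba
  12 |   5 | baaabaabaabbaaba
  13 |  16 | baaba
  14 |   9 | baabaabbaaba
  15 |  12 | baabbaaba
  16 |   2 | babbaaabaabaabbaaba
  17 |   4 | bbaaabaabaabbaaba
  18 |  15 | bbaaba
  19 |   1 | bbabbaaabaabaabbaaba
  20 |   0 | bbbabbaaabaabaabbaaba

SA = [20, 6, 17, 7, 10, 13, 18, 8, 11, 3, 14, 19, 5, 16, 9, 12, 2, 4, 15, 1, 0]
rank  pair      lcp
   1  s[20:],s[6:]  1  'a'
   2  s[6:],s[17:]  2  'aa'
   3  s[17:],s[7:]  4  'aaba'
   4  s[7:],s[10:]  6  'aabaab'
   5  s[10:],s[13:]  3  'aab'
   6  s[13:],s[18:]  1  'a'
   7  s[18:],s[8:]  3  'aba'
   8  s[8:],s[11:]  5  'abaab'
   9  s[11:],s[3:]  2  'ab'
  10  s[3:],s[14:]  5  'abbaa'
  11  s[14:],s[19:]  0  ''
  12  s[19:],s[5:]  2  'ba'
  13  s[5:],s[16:]  3  'baa'
  14  s[16:],s[9:]  5  'baaba'
  15  s[9:],s[12:]  4  'baab'
  16  s[12:],s[2:]  2  'ba'
  17  s[2:],s[4:]  1  'b'
  18  s[4:],s[15:]  4  'bbaa'
  19  s[15:],s[1:]  3  'bba'
  20  s[1:],s[0:]  2  'bb'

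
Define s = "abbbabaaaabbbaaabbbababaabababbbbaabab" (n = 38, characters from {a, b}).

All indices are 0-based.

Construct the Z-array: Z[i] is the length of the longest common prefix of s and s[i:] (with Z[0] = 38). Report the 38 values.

[38, 0, 0, 0, 2, 0, 1, 1, 1, 5, 0, 0, 0, 1, 1, 7, 0, 0, 0, 2, 0, 2, 0, 1, 2, 0, 2, 0, 4, 0, 0, 0, 0, 1, 2, 0, 2, 0]

Z[0]=38
i=1: fresh scan; Z[1]=0
i=2: fresh scan; Z[2]=0
i=3: fresh scan; Z[3]=0
i=4: fresh scan; Z[4]=2 scan→box=[4,6)
i=5: min(r-i=1, Z[1]=0)=0; Z[5]=0
i=6: fresh scan; Z[6]=1 scan→box=[6,7)
i=7: fresh scan; Z[7]=1 scan→box=[7,8)
i=8: fresh scan; Z[8]=1 scan→box=[8,9)
i=9: fresh scan; Z[9]=5 scan→box=[9,14)
i=10: min(r-i=4, Z[1]=0)=0; Z[10]=0
i=11: min(r-i=3, Z[2]=0)=0; Z[11]=0
i=12: min(r-i=2, Z[3]=0)=0; Z[12]=0
i=13: min(r-i=1, Z[4]=2)=1; Z[13]=1
i=14: fresh scan; Z[14]=1 scan→box=[14,15)
i=15: fresh scan; Z[15]=7 scan→box=[15,22)
i=16: min(r-i=6, Z[1]=0)=0; Z[16]=0
i=17: min(r-i=5, Z[2]=0)=0; Z[17]=0
i=18: min(r-i=4, Z[3]=0)=0; Z[18]=0
i=19: min(r-i=3, Z[4]=2)=2; Z[19]=2
i=20: min(r-i=2, Z[5]=0)=0; Z[20]=0
i=21: min(r-i=1, Z[6]=1)=1; Z[21]=2 scan→box=[21,23)
i=22: min(r-i=1, Z[1]=0)=0; Z[22]=0
i=23: fresh scan; Z[23]=1 scan→box=[23,24)
i=24: fresh scan; Z[24]=2 scan→box=[24,26)
i=25: min(r-i=1, Z[1]=0)=0; Z[25]=0
i=26: fresh scan; Z[26]=2 scan→box=[26,28)
i=27: min(r-i=1, Z[1]=0)=0; Z[27]=0
i=28: fresh scan; Z[28]=4 scan→box=[28,32)
i=29: min(r-i=3, Z[1]=0)=0; Z[29]=0
i=30: min(r-i=2, Z[2]=0)=0; Z[30]=0
i=31: min(r-i=1, Z[3]=0)=0; Z[31]=0
i=32: fresh scan; Z[32]=0
i=33: fresh scan; Z[33]=1 scan→box=[33,34)
i=34: fresh scan; Z[34]=2 scan→box=[34,36)
i=35: min(r-i=1, Z[1]=0)=0; Z[35]=0
i=36: fresh scan; Z[36]=2 scan→box=[36,38)
i=37: min(r-i=1, Z[1]=0)=0; Z[37]=0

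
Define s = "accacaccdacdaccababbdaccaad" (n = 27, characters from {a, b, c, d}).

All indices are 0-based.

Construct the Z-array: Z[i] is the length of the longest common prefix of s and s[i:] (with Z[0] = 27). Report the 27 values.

Z[0]=27
i=1: fresh scan; Z[1]=0
i=2: fresh scan; Z[2]=0
i=3: fresh scan; Z[3]=2 grow→box=[3,5)
i=4: min(r-i=1, Z[1]=0)=0; Z[4]=0
i=5: fresh scan; Z[5]=3 grow→box=[5,8)
i=6: min(r-i=2, Z[1]=0)=0; Z[6]=0
i=7: min(r-i=1, Z[2]=0)=0; Z[7]=0
i=8: fresh scan; Z[8]=0
i=9: fresh scan; Z[9]=2 grow→box=[9,11)
i=10: min(r-i=1, Z[1]=0)=0; Z[10]=0
i=11: fresh scan; Z[11]=0
i=12: fresh scan; Z[12]=4 grow→box=[12,16)
i=13: min(r-i=3, Z[1]=0)=0; Z[13]=0
i=14: min(r-i=2, Z[2]=0)=0; Z[14]=0
i=15: min(r-i=1, Z[3]=2)=1; Z[15]=1
i=16: fresh scan; Z[16]=0
i=17: fresh scan; Z[17]=1 grow→box=[17,18)
i=18: fresh scan; Z[18]=0
i=19: fresh scan; Z[19]=0
i=20: fresh scan; Z[20]=0
i=21: fresh scan; Z[21]=4 grow→box=[21,25)
i=22: min(r-i=3, Z[1]=0)=0; Z[22]=0
i=23: min(r-i=2, Z[2]=0)=0; Z[23]=0
i=24: min(r-i=1, Z[3]=2)=1; Z[24]=1
i=25: fresh scan; Z[25]=1 grow→box=[25,26)
i=26: fresh scan; Z[26]=0

[27, 0, 0, 2, 0, 3, 0, 0, 0, 2, 0, 0, 4, 0, 0, 1, 0, 1, 0, 0, 0, 4, 0, 0, 1, 1, 0]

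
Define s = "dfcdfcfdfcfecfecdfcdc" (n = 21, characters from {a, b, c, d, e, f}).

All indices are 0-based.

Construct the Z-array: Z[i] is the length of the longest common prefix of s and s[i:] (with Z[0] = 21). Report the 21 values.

[21, 0, 0, 3, 0, 0, 0, 3, 0, 0, 0, 0, 0, 0, 0, 0, 4, 0, 0, 1, 0]

Z[0]=21
i=1: i≥r, start 0; Z[1]=0
i=2: i≥r, start 0; Z[2]=0
i=3: i≥r, start 0; Z[3]=3 grow→box=[3,6)
i=4: min(r-i=2, Z[1]=0)=0; Z[4]=0
i=5: min(r-i=1, Z[2]=0)=0; Z[5]=0
i=6: i≥r, start 0; Z[6]=0
i=7: i≥r, start 0; Z[7]=3 grow→box=[7,10)
i=8: min(r-i=2, Z[1]=0)=0; Z[8]=0
i=9: min(r-i=1, Z[2]=0)=0; Z[9]=0
i=10: i≥r, start 0; Z[10]=0
i=11: i≥r, start 0; Z[11]=0
i=12: i≥r, start 0; Z[12]=0
i=13: i≥r, start 0; Z[13]=0
i=14: i≥r, start 0; Z[14]=0
i=15: i≥r, start 0; Z[15]=0
i=16: i≥r, start 0; Z[16]=4 grow→box=[16,20)
i=17: min(r-i=3, Z[1]=0)=0; Z[17]=0
i=18: min(r-i=2, Z[2]=0)=0; Z[18]=0
i=19: min(r-i=1, Z[3]=3)=1; Z[19]=1
i=20: i≥r, start 0; Z[20]=0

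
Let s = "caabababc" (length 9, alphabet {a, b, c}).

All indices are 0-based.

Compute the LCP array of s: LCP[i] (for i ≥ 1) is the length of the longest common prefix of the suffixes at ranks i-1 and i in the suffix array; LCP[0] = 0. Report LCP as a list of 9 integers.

[0, 1, 4, 2, 0, 3, 1, 0, 1]

rank→(start, suffix):
  0 → (1, 'aabababc')
  1 → (2, 'abababc')
  2 → (4, 'ababc')
  3 → (6, 'abc')
  4 → (3, 'bababc')
  5 → (5, 'babc')
  6 → (7, 'bc')
  7 → (8, 'c')
  8 → (0, 'caabababc')

SA = [1, 2, 4, 6, 3, 5, 7, 8, 0]
i: (SA[i-1],SA[i]) lcp shared
  1: (1,2) 1 'a'
  2: (2,4) 4 'abab'
  3: (4,6) 2 'ab'
  4: (6,3) 0 ''
  5: (3,5) 3 'bab'
  6: (5,7) 1 'b'
  7: (7,8) 0 ''
  8: (8,0) 1 'c'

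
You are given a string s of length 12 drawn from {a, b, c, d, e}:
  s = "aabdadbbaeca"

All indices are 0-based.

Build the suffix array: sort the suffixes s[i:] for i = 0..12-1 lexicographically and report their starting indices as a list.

[11, 0, 1, 4, 8, 7, 6, 2, 10, 3, 5, 9]

sorted suffixes:
  #0 SA[0]=11  'a'
  #1 SA[1]=0  'aabdadbbaeca'
  #2 SA[2]=1  'abdadbbaeca'
  #3 SA[3]=4  'adbbaeca'
  #4 SA[4]=8  'aeca'
  #5 SA[5]=7  'baeca'
  #6 SA[6]=6  'bbaeca'
  #7 SA[7]=2  'bdadbbaeca'
  #8 SA[8]=10  'ca'
  #9 SA[9]=3  'dadbbaeca'
  #10 SA[10]=5  'dbbaeca'
  #11 SA[11]=9  'eca'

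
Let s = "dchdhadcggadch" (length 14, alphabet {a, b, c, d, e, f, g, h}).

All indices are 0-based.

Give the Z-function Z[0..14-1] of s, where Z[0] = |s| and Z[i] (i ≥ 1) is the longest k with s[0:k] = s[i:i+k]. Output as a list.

Z[0]=14
i=1: i≥r, start 0; Z[1]=0
i=2: i≥r, start 0; Z[2]=0
i=3: i≥r, start 0; Z[3]=1 grow→box=[3,4)
i=4: i≥r, start 0; Z[4]=0
i=5: i≥r, start 0; Z[5]=0
i=6: i≥r, start 0; Z[6]=2 grow→box=[6,8)
i=7: min(r-i=1, Z[1]=0)=0; Z[7]=0
i=8: i≥r, start 0; Z[8]=0
i=9: i≥r, start 0; Z[9]=0
i=10: i≥r, start 0; Z[10]=0
i=11: i≥r, start 0; Z[11]=3 grow→box=[11,14)
i=12: min(r-i=2, Z[1]=0)=0; Z[12]=0
i=13: min(r-i=1, Z[2]=0)=0; Z[13]=0

[14, 0, 0, 1, 0, 0, 2, 0, 0, 0, 0, 3, 0, 0]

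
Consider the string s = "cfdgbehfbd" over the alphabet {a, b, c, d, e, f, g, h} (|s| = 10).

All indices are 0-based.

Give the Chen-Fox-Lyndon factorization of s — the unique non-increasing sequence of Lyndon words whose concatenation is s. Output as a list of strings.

emit factor 1: 'cfdg' (i=0, period=4)
emit factor 2: 'behf' (i=4, period=4)
emit factor 3: 'bd' (i=8, period=2)

["cfdg", "behf", "bd"]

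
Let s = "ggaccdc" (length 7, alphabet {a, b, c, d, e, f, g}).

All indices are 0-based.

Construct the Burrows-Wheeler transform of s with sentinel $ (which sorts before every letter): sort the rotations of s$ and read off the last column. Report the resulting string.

rank  rotation  last
    0  $ggaccdc  c
    1  accdc$gg  g
    2  c$ggaccd  d
    3  ccdc$gga  a
    4  cdc$ggac  c
    5  dc$ggacc  c
    6  gaccdc$g  g
    7  ggaccdc$  $

cgdaccg$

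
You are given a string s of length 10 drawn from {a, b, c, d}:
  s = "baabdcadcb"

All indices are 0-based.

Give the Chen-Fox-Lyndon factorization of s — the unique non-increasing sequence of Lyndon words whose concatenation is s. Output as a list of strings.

["b", "aabdcadcb"]

emit factor 1: 'b' (i=0, period=1)
emit factor 2: 'aabdcadcb' (i=1, period=9)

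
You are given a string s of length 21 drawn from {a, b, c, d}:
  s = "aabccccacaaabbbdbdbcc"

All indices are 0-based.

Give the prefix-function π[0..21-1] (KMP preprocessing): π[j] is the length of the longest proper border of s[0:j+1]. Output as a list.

[0, 1, 0, 0, 0, 0, 0, 1, 0, 1, 2, 2, 3, 0, 0, 0, 0, 0, 0, 0, 0]

π[0] = 0
j=1 s[j]='a': π[1]=1 (border 'a')
j=2 s[j]='b': k: 1→0; π[2]=0 (border '')
j=3 s[j]='c': π[3]=0 (border '')
j=4 s[j]='c': π[4]=0 (border '')
j=5 s[j]='c': π[5]=0 (border '')
j=6 s[j]='c': π[6]=0 (border '')
j=7 s[j]='a': π[7]=1 (border 'a')
j=8 s[j]='c': k: 1→0; π[8]=0 (border '')
j=9 s[j]='a': π[9]=1 (border 'a')
j=10 s[j]='a': π[10]=2 (border 'aa')
j=11 s[j]='a': k: 2→1; π[11]=2 (border 'aa')
j=12 s[j]='b': π[12]=3 (border 'aab')
j=13 s[j]='b': k: 3→0; π[13]=0 (border '')
j=14 s[j]='b': π[14]=0 (border '')
j=15 s[j]='d': π[15]=0 (border '')
j=16 s[j]='b': π[16]=0 (border '')
j=17 s[j]='d': π[17]=0 (border '')
j=18 s[j]='b': π[18]=0 (border '')
j=19 s[j]='c': π[19]=0 (border '')
j=20 s[j]='c': π[20]=0 (border '')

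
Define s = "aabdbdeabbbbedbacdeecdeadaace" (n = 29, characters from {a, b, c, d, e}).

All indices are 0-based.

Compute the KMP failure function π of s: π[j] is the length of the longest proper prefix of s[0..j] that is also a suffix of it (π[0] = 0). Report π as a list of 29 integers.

π[0] = 0
j=1 s[j]='a': π[1]=1 (border 'a')
j=2 s[j]='b': k: 1→0; π[2]=0 (border '')
j=3 s[j]='d': π[3]=0 (border '')
j=4 s[j]='b': π[4]=0 (border '')
j=5 s[j]='d': π[5]=0 (border '')
j=6 s[j]='e': π[6]=0 (border '')
j=7 s[j]='a': π[7]=1 (border 'a')
j=8 s[j]='b': k: 1→0; π[8]=0 (border '')
j=9 s[j]='b': π[9]=0 (border '')
j=10 s[j]='b': π[10]=0 (border '')
j=11 s[j]='b': π[11]=0 (border '')
j=12 s[j]='e': π[12]=0 (border '')
j=13 s[j]='d': π[13]=0 (border '')
j=14 s[j]='b': π[14]=0 (border '')
j=15 s[j]='a': π[15]=1 (border 'a')
j=16 s[j]='c': k: 1→0; π[16]=0 (border '')
j=17 s[j]='d': π[17]=0 (border '')
j=18 s[j]='e': π[18]=0 (border '')
j=19 s[j]='e': π[19]=0 (border '')
j=20 s[j]='c': π[20]=0 (border '')
j=21 s[j]='d': π[21]=0 (border '')
j=22 s[j]='e': π[22]=0 (border '')
j=23 s[j]='a': π[23]=1 (border 'a')
j=24 s[j]='d': k: 1→0; π[24]=0 (border '')
j=25 s[j]='a': π[25]=1 (border 'a')
j=26 s[j]='a': π[26]=2 (border 'aa')
j=27 s[j]='c': k: 2→1→0; π[27]=0 (border '')
j=28 s[j]='e': π[28]=0 (border '')

[0, 1, 0, 0, 0, 0, 0, 1, 0, 0, 0, 0, 0, 0, 0, 1, 0, 0, 0, 0, 0, 0, 0, 1, 0, 1, 2, 0, 0]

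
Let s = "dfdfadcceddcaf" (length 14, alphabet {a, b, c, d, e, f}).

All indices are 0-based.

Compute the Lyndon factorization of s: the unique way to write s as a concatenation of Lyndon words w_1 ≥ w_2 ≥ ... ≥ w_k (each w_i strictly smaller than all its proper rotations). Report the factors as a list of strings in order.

emit factor 1: 'df' (i=0, period=2)
emit factor 2: 'df' (i=2, period=2)
emit factor 3: 'adcceddcaf' (i=4, period=10)

["df", "df", "adcceddcaf"]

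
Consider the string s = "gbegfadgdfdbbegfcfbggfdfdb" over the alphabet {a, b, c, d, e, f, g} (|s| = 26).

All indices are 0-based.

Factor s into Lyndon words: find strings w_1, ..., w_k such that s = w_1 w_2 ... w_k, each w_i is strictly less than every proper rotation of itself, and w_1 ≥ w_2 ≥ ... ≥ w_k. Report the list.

["g", "begf", "adgdfdbbegfcfbggfdfdb"]

emit factor 1: 'g' (i=0, period=1)
emit factor 2: 'begf' (i=1, period=4)
emit factor 3: 'adgdfdbbegfcfbggfdfdb' (i=5, period=21)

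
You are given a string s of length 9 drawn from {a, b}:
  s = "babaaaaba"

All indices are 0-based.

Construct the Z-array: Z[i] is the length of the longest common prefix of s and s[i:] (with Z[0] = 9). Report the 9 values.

[9, 0, 2, 0, 0, 0, 0, 2, 0]

Z[0]=9
i=1: i≥r, start 0; Z[1]=0
i=2: i≥r, start 0; Z[2]=2 extend→box=[2,4)
i=3: min(r-i=1, Z[1]=0)=0; Z[3]=0
i=4: i≥r, start 0; Z[4]=0
i=5: i≥r, start 0; Z[5]=0
i=6: i≥r, start 0; Z[6]=0
i=7: i≥r, start 0; Z[7]=2 extend→box=[7,9)
i=8: min(r-i=1, Z[1]=0)=0; Z[8]=0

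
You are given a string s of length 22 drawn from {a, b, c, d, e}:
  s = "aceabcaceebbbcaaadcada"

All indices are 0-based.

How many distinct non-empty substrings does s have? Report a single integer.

226

rank | idx | suffix
   0 |  21 | a
   1 |  14 | aaadcada
   2 |  15 | aadcada
   3 |   3 | abcaceebbbcaaadcada
   4 |   0 | aceabcaceebbbcaaadcada
   5 |   6 | aceebbbcaaadcada
   6 |  19 | ada
   7 |  16 | adcada
   8 |  10 | bbbcaaadcada
   9 |  11 | bbcaaadcada
  10 |  12 | bcaaadcada
  11 |   4 | bcaceebbbcaaadcada
  12 |  13 | caaadcada
  13 |   5 | caceebbbcaaadcada
  14 |  18 | cada
  15 |   1 | ceabcaceebbbcaaadcada
  16 |   7 | ceebbbcaaadcada
  17 |  20 | da
  18 |  17 | dcada
  19 |   2 | eabcaceebbbcaaadcada
  20 |   9 | ebbbcaaadcada
  21 |   8 | eebbbcaaadcada

SA = [21, 14, 15, 3, 0, 6, 19, 16, 10, 11, 12, 4, 13, 5, 18, 1, 7, 20, 17, 2, 9, 8]
i: (SA[i-1],SA[i]) lcp shared
  1: (21,14) 1 'a'
  2: (14,15) 2 'aa'
  3: (15,3) 1 'a'
  4: (3,0) 1 'a'
  5: (0,6) 3 'ace'
  6: (6,19) 1 'a'
  7: (19,16) 2 'ad'
  8: (16,10) 0 ''
  9: (10,11) 2 'bb'
  10: (11,12) 1 'b'
  11: (12,4) 3 'bca'
  12: (4,13) 0 ''
  13: (13,5) 2 'ca'
  14: (5,18) 2 'ca'
  15: (18,1) 1 'c'
  16: (1,7) 2 'ce'
  17: (7,20) 0 ''
  18: (20,17) 1 'd'
  19: (17,2) 0 ''
  20: (2,9) 1 'e'
  21: (9,8) 1 'e'

n(n+1)/2 = 22·23/2 = 253
Σ LCP = 0 + 1 + 2 + 1 + 1 + 3 + 1 + 2 + 0 + 2 + 1 + 3 + 0 + 2 + 2 + 1 + 2 + 0 + 1 + 0 + 1 + 1 = 27
distinct = 253 − 27 = 226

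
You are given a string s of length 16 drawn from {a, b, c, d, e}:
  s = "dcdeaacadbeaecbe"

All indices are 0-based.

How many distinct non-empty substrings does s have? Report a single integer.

123

rank | idx | suffix
   0 |   4 | aacadbeaecbe
   1 |   5 | acadbeaecbe
   2 |   7 | adbeaecbe
   3 |  11 | aecbe
   4 |  14 | be
   5 |   9 | beaecbe
   6 |   6 | cadbeaecbe
   7 |  13 | cbe
   8 |   1 | cdeaacadbeaecbe
   9 |   8 | dbeaecbe
  10 |   0 | dcdeaacadbeaecbe
  11 |   2 | deaacadbeaecbe
  12 |  15 | e
  13 |   3 | eaacadbeaecbe
  14 |  10 | eaecbe
  15 |  12 | ecbe

SA = [4, 5, 7, 11, 14, 9, 6, 13, 1, 8, 0, 2, 15, 3, 10, 12]
i: (SA[i-1],SA[i]) lcp shared
  1: (4,5) 1 'a'
  2: (5,7) 1 'a'
  3: (7,11) 1 'a'
  4: (11,14) 0 ''
  5: (14,9) 2 'be'
  6: (9,6) 0 ''
  7: (6,13) 1 'c'
  8: (13,1) 1 'c'
  9: (1,8) 0 ''
  10: (8,0) 1 'd'
  11: (0,2) 1 'd'
  12: (2,15) 0 ''
  13: (15,3) 1 'e'
  14: (3,10) 2 'ea'
  15: (10,12) 1 'e'

n(n+1)/2 = 16·17/2 = 136
Σ LCP = 0 + 1 + 1 + 1 + 0 + 2 + 0 + 1 + 1 + 0 + 1 + 1 + 0 + 1 + 2 + 1 = 13
distinct = 136 − 13 = 123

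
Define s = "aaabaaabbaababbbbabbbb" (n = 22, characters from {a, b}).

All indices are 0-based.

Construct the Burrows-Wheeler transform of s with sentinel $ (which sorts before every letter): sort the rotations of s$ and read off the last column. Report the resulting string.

rank  rotation                 last
    0  $aaabaaabbaababbbbabbbb  b
    1  aaabaaabbaababbbbabbbb$  $
    2  aaabbaababbbbabbbb$aaab  b
    3  aabaaabbaababbbbabbbb$a  a
    4  aababbbbabbbb$aaabaaabb  b
    5  aabbaababbbbabbbb$aaaba  a
    6  abaaabbaababbbbabbbb$aa  a
    7  ababbbbabbbb$aaabaaabba  a
    8  abbaababbbbabbbb$aaabaa  a
    9  abbbb$aaabaaabbaababbbb  b
   10  abbbbabbbb$aaabaaabbaab  b
   11  b$aaabaaabbaababbbbabbb  b
   12  baaabbaababbbbabbbb$aaa  a
   13  baababbbbabbbb$aaabaaab  b
   14  babbbb$aaabaaabbaababbb  b
   15  babbbbabbbb$aaabaaabbaa  a
   16  bb$aaabaaabbaababbbbabb  b
   17  bbaababbbbabbbb$aaabaaa  a
   18  bbabbbb$aaabaaabbaababb  b
   19  bbb$aaabaaabbaababbbbab  b
   20  bbbabbbb$aaabaaabbaabab  b
   21  bbbb$aaabaaabbaababbbba  a
   22  bbbbabbbb$aaabaaabbaaba  a

b$babaaaabbbabbababbbaa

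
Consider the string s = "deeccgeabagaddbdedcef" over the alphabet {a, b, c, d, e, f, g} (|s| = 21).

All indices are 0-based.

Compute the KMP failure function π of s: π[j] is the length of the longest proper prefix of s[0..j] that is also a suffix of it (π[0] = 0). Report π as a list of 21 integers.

[0, 0, 0, 0, 0, 0, 0, 0, 0, 0, 0, 0, 1, 1, 0, 1, 2, 1, 0, 0, 0]

π[0] = 0
j=1 s[j]='e': π[1]=0 (border '')
j=2 s[j]='e': π[2]=0 (border '')
j=3 s[j]='c': π[3]=0 (border '')
j=4 s[j]='c': π[4]=0 (border '')
j=5 s[j]='g': π[5]=0 (border '')
j=6 s[j]='e': π[6]=0 (border '')
j=7 s[j]='a': π[7]=0 (border '')
j=8 s[j]='b': π[8]=0 (border '')
j=9 s[j]='a': π[9]=0 (border '')
j=10 s[j]='g': π[10]=0 (border '')
j=11 s[j]='a': π[11]=0 (border '')
j=12 s[j]='d': π[12]=1 (border 'd')
j=13 s[j]='d': k: 1→0; π[13]=1 (border 'd')
j=14 s[j]='b': k: 1→0; π[14]=0 (border '')
j=15 s[j]='d': π[15]=1 (border 'd')
j=16 s[j]='e': π[16]=2 (border 'de')
j=17 s[j]='d': k: 2→0; π[17]=1 (border 'd')
j=18 s[j]='c': k: 1→0; π[18]=0 (border '')
j=19 s[j]='e': π[19]=0 (border '')
j=20 s[j]='f': π[20]=0 (border '')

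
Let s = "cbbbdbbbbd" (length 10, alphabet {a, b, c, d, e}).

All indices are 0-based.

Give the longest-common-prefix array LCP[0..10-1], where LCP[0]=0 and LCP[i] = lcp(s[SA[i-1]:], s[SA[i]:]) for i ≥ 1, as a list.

[0, 3, 4, 2, 3, 1, 2, 0, 0, 1]

rank | idx | suffix
   0 |   5 | bbbbd
   1 |   6 | bbbd
   2 |   1 | bbbdbbbbd
   3 |   7 | bbd
   4 |   2 | bbdbbbbd
   5 |   8 | bd
   6 |   3 | bdbbbbd
   7 |   0 | cbbbdbbbbd
   8 |   9 | d
   9 |   4 | dbbbbd

SA = [5, 6, 1, 7, 2, 8, 3, 0, 9, 4]
[i] adj suffixes → lcp
  [1] 5/6 → 3 ('bbb')
  [2] 6/1 → 4 ('bbbd')
  [3] 1/7 → 2 ('bb')
  [4] 7/2 → 3 ('bbd')
  [5] 2/8 → 1 ('b')
  [6] 8/3 → 2 ('bd')
  [7] 3/0 → 0 ('')
  [8] 0/9 → 0 ('')
  [9] 9/4 → 1 ('d')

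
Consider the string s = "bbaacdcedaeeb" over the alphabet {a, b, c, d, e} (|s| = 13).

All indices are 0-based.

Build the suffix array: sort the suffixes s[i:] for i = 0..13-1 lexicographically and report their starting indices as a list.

[2, 3, 9, 12, 1, 0, 4, 6, 8, 5, 11, 7, 10]

sorted suffixes:
  #0 SA[0]=2  'aacdcedaeeb'
  #1 SA[1]=3  'acdcedaeeb'
  #2 SA[2]=9  'aeeb'
  #3 SA[3]=12  'b'
  #4 SA[4]=1  'baacdcedaeeb'
  #5 SA[5]=0  'bbaacdcedaeeb'
  #6 SA[6]=4  'cdcedaeeb'
  #7 SA[7]=6  'cedaeeb'
  #8 SA[8]=8  'daeeb'
  #9 SA[9]=5  'dcedaeeb'
  #10 SA[10]=11  'eb'
  #11 SA[11]=7  'edaeeb'
  #12 SA[12]=10  'eeb'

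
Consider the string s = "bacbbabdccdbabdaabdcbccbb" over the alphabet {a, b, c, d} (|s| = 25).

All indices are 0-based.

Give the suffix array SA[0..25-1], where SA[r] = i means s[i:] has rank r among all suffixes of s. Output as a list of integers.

[15, 12, 16, 5, 1, 24, 11, 4, 0, 23, 3, 20, 13, 17, 6, 22, 2, 19, 21, 8, 9, 14, 10, 18, 7]

rank→(start, suffix):
  0 → (15, 'aabdcbccbb')
  1 → (12, 'abdaabdcbccbb')
  2 → (16, 'abdcbccbb')
  3 → (5, 'abdccdbabdaabdcbccbb')
  4 → (1, 'acbbabdccdbabdaabdcbccbb')
  5 → (24, 'b')
  6 → (11, 'babdaabdcbccbb')
  7 → (4, 'babdccdbabdaabdcbccbb')
  8 → (0, 'bacbbabdccdbabdaabdcbccbb')
  9 → (23, 'bb')
  10 → (3, 'bbabdccdbabdaabdcbccbb')
  11 → (20, 'bccbb')
  12 → (13, 'bdaabdcbccbb')
  13 → (17, 'bdcbccbb')
  14 → (6, 'bdccdbabdaabdcbccbb')
  15 → (22, 'cbb')
  16 → (2, 'cbbabdccdbabdaabdcbccbb')
  17 → (19, 'cbccbb')
  18 → (21, 'ccbb')
  19 → (8, 'ccdbabdaabdcbccbb')
  20 → (9, 'cdbabdaabdcbccbb')
  21 → (14, 'daabdcbccbb')
  22 → (10, 'dbabdaabdcbccbb')
  23 → (18, 'dcbccbb')
  24 → (7, 'dccdbabdaabdcbccbb')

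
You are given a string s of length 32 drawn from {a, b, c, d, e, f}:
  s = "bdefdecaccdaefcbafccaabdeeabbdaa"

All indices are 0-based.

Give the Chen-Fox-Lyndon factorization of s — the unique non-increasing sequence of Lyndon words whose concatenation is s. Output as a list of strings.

["bdefdec", "accdaefcbafcc", "aabdeeabbd", "a", "a"]

emit factor 1: 'bdefdec' (i=0, period=7)
emit factor 2: 'accdaefcbafcc' (i=7, period=13)
emit factor 3: 'aabdeeabbd' (i=20, period=10)
emit factor 4: 'a' (i=30, period=1)
emit factor 5: 'a' (i=31, period=1)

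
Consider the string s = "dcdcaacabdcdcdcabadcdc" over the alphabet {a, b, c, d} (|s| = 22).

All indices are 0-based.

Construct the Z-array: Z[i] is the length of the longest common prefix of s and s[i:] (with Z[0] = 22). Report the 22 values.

[22, 0, 2, 0, 0, 0, 0, 0, 0, 4, 0, 5, 0, 2, 0, 0, 0, 0, 4, 0, 2, 0]

Z[0]=22
i=1: fresh scan; Z[1]=0
i=2: fresh scan; Z[2]=2 scan→box=[2,4)
i=3: min(r-i=1, Z[1]=0)=0; Z[3]=0
i=4: fresh scan; Z[4]=0
i=5: fresh scan; Z[5]=0
i=6: fresh scan; Z[6]=0
i=7: fresh scan; Z[7]=0
i=8: fresh scan; Z[8]=0
i=9: fresh scan; Z[9]=4 scan→box=[9,13)
i=10: min(r-i=3, Z[1]=0)=0; Z[10]=0
i=11: min(r-i=2, Z[2]=2)=2; Z[11]=5 scan→box=[11,16)
i=12: min(r-i=4, Z[1]=0)=0; Z[12]=0
i=13: min(r-i=3, Z[2]=2)=2; Z[13]=2
i=14: min(r-i=2, Z[3]=0)=0; Z[14]=0
i=15: min(r-i=1, Z[4]=0)=0; Z[15]=0
i=16: fresh scan; Z[16]=0
i=17: fresh scan; Z[17]=0
i=18: fresh scan; Z[18]=4 scan→box=[18,22)
i=19: min(r-i=3, Z[1]=0)=0; Z[19]=0
i=20: min(r-i=2, Z[2]=2)=2; Z[20]=2
i=21: min(r-i=1, Z[3]=0)=0; Z[21]=0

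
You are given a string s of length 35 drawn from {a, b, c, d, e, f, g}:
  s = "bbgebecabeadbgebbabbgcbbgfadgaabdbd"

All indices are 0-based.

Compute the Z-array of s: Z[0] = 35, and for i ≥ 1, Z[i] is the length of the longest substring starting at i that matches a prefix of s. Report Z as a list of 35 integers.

Z[0]=35
i=1: i≥r, start 0; Z[1]=1 grow→box=[1,2)
i=2: i≥r, start 0; Z[2]=0
i=3: i≥r, start 0; Z[3]=0
i=4: i≥r, start 0; Z[4]=1 grow→box=[4,5)
i=5: i≥r, start 0; Z[5]=0
i=6: i≥r, start 0; Z[6]=0
i=7: i≥r, start 0; Z[7]=0
i=8: i≥r, start 0; Z[8]=1 grow→box=[8,9)
i=9: i≥r, start 0; Z[9]=0
i=10: i≥r, start 0; Z[10]=0
i=11: i≥r, start 0; Z[11]=0
i=12: i≥r, start 0; Z[12]=1 grow→box=[12,13)
i=13: i≥r, start 0; Z[13]=0
i=14: i≥r, start 0; Z[14]=0
i=15: i≥r, start 0; Z[15]=2 grow→box=[15,17)
i=16: min(r-i=1, Z[1]=1)=1; Z[16]=1
i=17: i≥r, start 0; Z[17]=0
i=18: i≥r, start 0; Z[18]=3 grow→box=[18,21)
i=19: min(r-i=2, Z[1]=1)=1; Z[19]=1
i=20: min(r-i=1, Z[2]=0)=0; Z[20]=0
i=21: i≥r, start 0; Z[21]=0
i=22: i≥r, start 0; Z[22]=3 grow→box=[22,25)
i=23: min(r-i=2, Z[1]=1)=1; Z[23]=1
i=24: min(r-i=1, Z[2]=0)=0; Z[24]=0
i=25: i≥r, start 0; Z[25]=0
i=26: i≥r, start 0; Z[26]=0
i=27: i≥r, start 0; Z[27]=0
i=28: i≥r, start 0; Z[28]=0
i=29: i≥r, start 0; Z[29]=0
i=30: i≥r, start 0; Z[30]=0
i=31: i≥r, start 0; Z[31]=1 grow→box=[31,32)
i=32: i≥r, start 0; Z[32]=0
i=33: i≥r, start 0; Z[33]=1 grow→box=[33,34)
i=34: i≥r, start 0; Z[34]=0

[35, 1, 0, 0, 1, 0, 0, 0, 1, 0, 0, 0, 1, 0, 0, 2, 1, 0, 3, 1, 0, 0, 3, 1, 0, 0, 0, 0, 0, 0, 0, 1, 0, 1, 0]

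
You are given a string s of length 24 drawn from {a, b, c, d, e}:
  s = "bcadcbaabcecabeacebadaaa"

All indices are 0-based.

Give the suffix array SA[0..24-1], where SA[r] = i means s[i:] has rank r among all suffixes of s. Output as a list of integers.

[23, 22, 21, 6, 7, 12, 15, 19, 2, 5, 18, 0, 8, 13, 11, 1, 4, 16, 9, 20, 3, 14, 17, 10]

rank→(start, suffix):
  0 → (23, 'a')
  1 → (22, 'aa')
  2 → (21, 'aaa')
  3 → (6, 'aabcecabeacebadaaa')
  4 → (7, 'abcecabeacebadaaa')
  5 → (12, 'abeacebadaaa')
  6 → (15, 'acebadaaa')
  7 → (19, 'adaaa')
  8 → (2, 'adcbaabcecabeacebadaaa')
  9 → (5, 'baabcecabeacebadaaa')
  10 → (18, 'badaaa')
  11 → (0, 'bcadcbaabcecabeacebadaaa')
  12 → (8, 'bcecabeacebadaaa')
  13 → (13, 'beacebadaaa')
  14 → (11, 'cabeacebadaaa')
  15 → (1, 'cadcbaabcecabeacebadaaa')
  16 → (4, 'cbaabcecabeacebadaaa')
  17 → (16, 'cebadaaa')
  18 → (9, 'cecabeacebadaaa')
  19 → (20, 'daaa')
  20 → (3, 'dcbaabcecabeacebadaaa')
  21 → (14, 'eacebadaaa')
  22 → (17, 'ebadaaa')
  23 → (10, 'ecabeacebadaaa')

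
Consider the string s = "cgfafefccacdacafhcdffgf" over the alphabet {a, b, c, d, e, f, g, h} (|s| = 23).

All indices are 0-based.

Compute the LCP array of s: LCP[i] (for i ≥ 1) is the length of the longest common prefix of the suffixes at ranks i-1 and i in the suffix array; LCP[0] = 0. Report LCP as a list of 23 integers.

[0, 2, 1, 2, 0, 2, 1, 1, 2, 1, 0, 1, 0, 0, 1, 1, 1, 1, 1, 1, 0, 2, 0]

rank | idx | suffix
   0 |  12 | acafhcdffgf
   1 |   9 | acdacafhcdffgf
   2 |   3 | afefccacdacafhcdffgf
   3 |  14 | afhcdffgf
   4 |   8 | cacdacafhcdffgf
   5 |  13 | cafhcdffgf
   6 |   7 | ccacdacafhcdffgf
   7 |  10 | cdacafhcdffgf
   8 |  17 | cdffgf
   9 |   0 | cgfafefccacdacafhcdffgf
  10 |  11 | dacafhcdffgf
  11 |  18 | dffgf
  12 |   5 | efccacdacafhcdffgf
  13 |  22 | f
  14 |   2 | fafefccacdacafhcdffgf
  15 |   6 | fccacdacafhcdffgf
  16 |   4 | fefccacdacafhcdffgf
  17 |  19 | ffgf
  18 |  20 | fgf
  19 |  15 | fhcdffgf
  20 |  21 | gf
  21 |   1 | gfafefccacdacafhcdffgf
  22 |  16 | hcdffgf

SA = [12, 9, 3, 14, 8, 13, 7, 10, 17, 0, 11, 18, 5, 22, 2, 6, 4, 19, 20, 15, 21, 1, 16]
[i] adj suffixes → lcp
  [1] 12/9 → 2 ('ac')
  [2] 9/3 → 1 ('a')
  [3] 3/14 → 2 ('af')
  [4] 14/8 → 0 ('')
  [5] 8/13 → 2 ('ca')
  [6] 13/7 → 1 ('c')
  [7] 7/10 → 1 ('c')
  [8] 10/17 → 2 ('cd')
  [9] 17/0 → 1 ('c')
  [10] 0/11 → 0 ('')
  [11] 11/18 → 1 ('d')
  [12] 18/5 → 0 ('')
  [13] 5/22 → 0 ('')
  [14] 22/2 → 1 ('f')
  [15] 2/6 → 1 ('f')
  [16] 6/4 → 1 ('f')
  [17] 4/19 → 1 ('f')
  [18] 19/20 → 1 ('f')
  [19] 20/15 → 1 ('f')
  [20] 15/21 → 0 ('')
  [21] 21/1 → 2 ('gf')
  [22] 1/16 → 0 ('')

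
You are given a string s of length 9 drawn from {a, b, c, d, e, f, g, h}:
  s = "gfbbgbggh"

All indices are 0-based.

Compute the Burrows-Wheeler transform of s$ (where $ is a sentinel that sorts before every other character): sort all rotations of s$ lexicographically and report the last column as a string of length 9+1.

hfbggb$bgg

rank  rotation    last
    0  $gfbbgbggh  h
    1  bbgbggh$gf  f
    2  bgbggh$gfb  b
    3  bggh$gfbbg  g
    4  fbbgbggh$g  g
    5  gbggh$gfbb  b
    6  gfbbgbggh$  $
    7  ggh$gfbbgb  b
    8  gh$gfbbgbg  g
    9  h$gfbbgbgg  g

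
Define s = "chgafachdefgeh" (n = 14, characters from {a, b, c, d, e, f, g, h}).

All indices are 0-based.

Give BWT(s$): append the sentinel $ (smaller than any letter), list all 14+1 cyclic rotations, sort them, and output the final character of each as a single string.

rank  rotation         last
    0  $chgafachdefgeh  h
    1  achdefgeh$chgaf  f
    2  afachdefgeh$chg  g
    3  chdefgeh$chgafa  a
    4  chgafachdefgeh$  $
    5  defgeh$chgafach  h
    6  efgeh$chgafachd  d
    7  eh$chgafachdefg  g
    8  fachdefgeh$chga  a
    9  fgeh$chgafachde  e
   10  gafachdefgeh$ch  h
   11  geh$chgafachdef  f
   12  h$chgafachdefge  e
   13  hdefgeh$chgafac  c
   14  hgafachdefgeh$c  c

hfga$hdgaehfecc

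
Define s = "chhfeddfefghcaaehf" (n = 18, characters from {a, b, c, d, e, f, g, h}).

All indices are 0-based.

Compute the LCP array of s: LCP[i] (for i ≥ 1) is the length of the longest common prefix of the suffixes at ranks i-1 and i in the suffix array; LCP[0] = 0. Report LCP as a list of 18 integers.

sorted suffixes:
  #0 SA[0]=13  'aaehf'
  #1 SA[1]=14  'aehf'
  #2 SA[2]=12  'caaehf'
  #3 SA[3]=0  'chhfeddfefghcaaehf'
  #4 SA[4]=5  'ddfefghcaaehf'
  #5 SA[5]=6  'dfefghcaaehf'
  #6 SA[6]=4  'eddfefghcaaehf'
  #7 SA[7]=8  'efghcaaehf'
  #8 SA[8]=15  'ehf'
  #9 SA[9]=17  'f'
  #10 SA[10]=3  'feddfefghcaaehf'
  #11 SA[11]=7  'fefghcaaehf'
  #12 SA[12]=9  'fghcaaehf'
  #13 SA[13]=10  'ghcaaehf'
  #14 SA[14]=11  'hcaaehf'
  #15 SA[15]=16  'hf'
  #16 SA[16]=2  'hfeddfefghcaaehf'
  #17 SA[17]=1  'hhfeddfefghcaaehf'

SA = [13, 14, 12, 0, 5, 6, 4, 8, 15, 17, 3, 7, 9, 10, 11, 16, 2, 1]
i: (SA[i-1],SA[i]) lcp shared
  1: (13,14) 1 'a'
  2: (14,12) 0 ''
  3: (12,0) 1 'c'
  4: (0,5) 0 ''
  5: (5,6) 1 'd'
  6: (6,4) 0 ''
  7: (4,8) 1 'e'
  8: (8,15) 1 'e'
  9: (15,17) 0 ''
  10: (17,3) 1 'f'
  11: (3,7) 2 'fe'
  12: (7,9) 1 'f'
  13: (9,10) 0 ''
  14: (10,11) 0 ''
  15: (11,16) 1 'h'
  16: (16,2) 2 'hf'
  17: (2,1) 1 'h'

[0, 1, 0, 1, 0, 1, 0, 1, 1, 0, 1, 2, 1, 0, 0, 1, 2, 1]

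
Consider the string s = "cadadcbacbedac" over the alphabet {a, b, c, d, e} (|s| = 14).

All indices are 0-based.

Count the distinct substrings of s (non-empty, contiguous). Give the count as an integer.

sorted suffixes:
  #0 SA[0]=12  'ac'
  #1 SA[1]=7  'acbedac'
  #2 SA[2]=1  'adadcbacbedac'
  #3 SA[3]=3  'adcbacbedac'
  #4 SA[4]=6  'bacbedac'
  #5 SA[5]=9  'bedac'
  #6 SA[6]=13  'c'
  #7 SA[7]=0  'cadadcbacbedac'
  #8 SA[8]=5  'cbacbedac'
  #9 SA[9]=8  'cbedac'
  #10 SA[10]=11  'dac'
  #11 SA[11]=2  'dadcbacbedac'
  #12 SA[12]=4  'dcbacbedac'
  #13 SA[13]=10  'edac'

SA = [12, 7, 1, 3, 6, 9, 13, 0, 5, 8, 11, 2, 4, 10]
[i] adj suffixes → lcp
  [1] 12/7 → 2 ('ac')
  [2] 7/1 → 1 ('a')
  [3] 1/3 → 2 ('ad')
  [4] 3/6 → 0 ('')
  [5] 6/9 → 1 ('b')
  [6] 9/13 → 0 ('')
  [7] 13/0 → 1 ('c')
  [8] 0/5 → 1 ('c')
  [9] 5/8 → 2 ('cb')
  [10] 8/11 → 0 ('')
  [11] 11/2 → 2 ('da')
  [12] 2/4 → 1 ('d')
  [13] 4/10 → 0 ('')

n(n+1)/2 = 14·15/2 = 105
Σ LCP = 0 + 2 + 1 + 2 + 0 + 1 + 0 + 1 + 1 + 2 + 0 + 2 + 1 + 0 = 13
distinct = 105 − 13 = 92

92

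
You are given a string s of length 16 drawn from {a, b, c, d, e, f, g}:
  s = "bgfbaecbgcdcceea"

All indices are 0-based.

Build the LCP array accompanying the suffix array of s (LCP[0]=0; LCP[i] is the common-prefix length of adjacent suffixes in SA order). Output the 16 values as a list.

[0, 1, 0, 1, 2, 0, 1, 1, 1, 0, 0, 1, 1, 0, 0, 1]

rank | idx | suffix
   0 |  15 | a
   1 |   4 | aecbgcdcceea
   2 |   3 | baecbgcdcceea
   3 |   7 | bgcdcceea
   4 |   0 | bgfbaecbgcdcceea
   5 |   6 | cbgcdcceea
   6 |  11 | cceea
   7 |   9 | cdcceea
   8 |  12 | ceea
   9 |  10 | dcceea
  10 |  14 | ea
  11 |   5 | ecbgcdcceea
  12 |  13 | eea
  13 |   2 | fbaecbgcdcceea
  14 |   8 | gcdcceea
  15 |   1 | gfbaecbgcdcceea

SA = [15, 4, 3, 7, 0, 6, 11, 9, 12, 10, 14, 5, 13, 2, 8, 1]
[i] adj suffixes → lcp
  [1] 15/4 → 1 ('a')
  [2] 4/3 → 0 ('')
  [3] 3/7 → 1 ('b')
  [4] 7/0 → 2 ('bg')
  [5] 0/6 → 0 ('')
  [6] 6/11 → 1 ('c')
  [7] 11/9 → 1 ('c')
  [8] 9/12 → 1 ('c')
  [9] 12/10 → 0 ('')
  [10] 10/14 → 0 ('')
  [11] 14/5 → 1 ('e')
  [12] 5/13 → 1 ('e')
  [13] 13/2 → 0 ('')
  [14] 2/8 → 0 ('')
  [15] 8/1 → 1 ('g')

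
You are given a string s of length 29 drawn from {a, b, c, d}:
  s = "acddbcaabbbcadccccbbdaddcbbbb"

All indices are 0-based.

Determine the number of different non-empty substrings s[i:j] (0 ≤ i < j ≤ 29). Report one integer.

rank→(start, suffix):
  0 → (6, 'aabbbcadccccbbdaddcbbbb')
  1 → (7, 'abbbcadccccbbdaddcbbbb')
  2 → (0, 'acddbcaabbbcadccccbbdaddcbbbb')
  3 → (12, 'adccccbbdaddcbbbb')
  4 → (21, 'addcbbbb')
  5 → (28, 'b')
  6 → (27, 'bb')
  7 → (26, 'bbb')
  8 → (25, 'bbbb')
  9 → (8, 'bbbcadccccbbdaddcbbbb')
  10 → (9, 'bbcadccccbbdaddcbbbb')
  11 → (18, 'bbdaddcbbbb')
  12 → (4, 'bcaabbbcadccccbbdaddcbbbb')
  13 → (10, 'bcadccccbbdaddcbbbb')
  14 → (19, 'bdaddcbbbb')
  15 → (5, 'caabbbcadccccbbdaddcbbbb')
  16 → (11, 'cadccccbbdaddcbbbb')
  17 → (24, 'cbbbb')
  18 → (17, 'cbbdaddcbbbb')
  19 → (16, 'ccbbdaddcbbbb')
  20 → (15, 'cccbbdaddcbbbb')
  21 → (14, 'ccccbbdaddcbbbb')
  22 → (1, 'cddbcaabbbcadccccbbdaddcbbbb')
  23 → (20, 'daddcbbbb')
  24 → (3, 'dbcaabbbcadccccbbdaddcbbbb')
  25 → (23, 'dcbbbb')
  26 → (13, 'dccccbbdaddcbbbb')
  27 → (2, 'ddbcaabbbcadccccbbdaddcbbbb')
  28 → (22, 'ddcbbbb')

SA = [6, 7, 0, 12, 21, 28, 27, 26, 25, 8, 9, 18, 4, 10, 19, 5, 11, 24, 17, 16, 15, 14, 1, 20, 3, 23, 13, 2, 22]
rank  pair      lcp
   1  s[6:],s[7:]  1  'a'
   2  s[7:],s[0:]  1  'a'
   3  s[0:],s[12:]  1  'a'
   4  s[12:],s[21:]  2  'ad'
   5  s[21:],s[28:]  0  ''
   6  s[28:],s[27:]  1  'b'
   7  s[27:],s[26:]  2  'bb'
   8  s[26:],s[25:]  3  'bbb'
   9  s[25:],s[8:]  3  'bbb'
  10  s[8:],s[9:]  2  'bb'
  11  s[9:],s[18:]  2  'bb'
  12  s[18:],s[4:]  1  'b'
  13  s[4:],s[10:]  3  'bca'
  14  s[10:],s[19:]  1  'b'
  15  s[19:],s[5:]  0  ''
  16  s[5:],s[11:]  2  'ca'
  17  s[11:],s[24:]  1  'c'
  18  s[24:],s[17:]  3  'cbb'
  19  s[17:],s[16:]  1  'c'
  20  s[16:],s[15:]  2  'cc'
  21  s[15:],s[14:]  3  'ccc'
  22  s[14:],s[1:]  1  'c'
  23  s[1:],s[20:]  0  ''
  24  s[20:],s[3:]  1  'd'
  25  s[3:],s[23:]  1  'd'
  26  s[23:],s[13:]  2  'dc'
  27  s[13:],s[2:]  1  'd'
  28  s[2:],s[22:]  2  'dd'

n(n+1)/2 = 29·30/2 = 435
Σ LCP = 0 + 1 + 1 + 1 + 2 + 0 + 1 + 2 + 3 + 3 + 2 + 2 + 1 + 3 + 1 + 0 + 2 + 1 + 3 + 1 + 2 + 3 + 1 + 0 + 1 + 1 + 2 + 1 + 2 = 43
distinct = 435 − 43 = 392

392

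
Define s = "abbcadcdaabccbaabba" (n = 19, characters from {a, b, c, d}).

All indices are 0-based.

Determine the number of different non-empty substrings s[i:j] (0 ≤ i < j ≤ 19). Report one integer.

167

rank→(start, suffix):
  0 → (18, 'a')
  1 → (14, 'aabba')
  2 → (8, 'aabccbaabba')
  3 → (15, 'abba')
  4 → (0, 'abbcadcdaabccbaabba')
  5 → (9, 'abccbaabba')
  6 → (4, 'adcdaabccbaabba')
  7 → (17, 'ba')
  8 → (13, 'baabba')
  9 → (16, 'bba')
  10 → (1, 'bbcadcdaabccbaabba')
  11 → (2, 'bcadcdaabccbaabba')
  12 → (10, 'bccbaabba')
  13 → (3, 'cadcdaabccbaabba')
  14 → (12, 'cbaabba')
  15 → (11, 'ccbaabba')
  16 → (6, 'cdaabccbaabba')
  17 → (7, 'daabccbaabba')
  18 → (5, 'dcdaabccbaabba')

SA = [18, 14, 8, 15, 0, 9, 4, 17, 13, 16, 1, 2, 10, 3, 12, 11, 6, 7, 5]
rank  pair      lcp
   1  s[18:],s[14:]  1  'a'
   2  s[14:],s[8:]  3  'aab'
   3  s[8:],s[15:]  1  'a'
   4  s[15:],s[0:]  3  'abb'
   5  s[0:],s[9:]  2  'ab'
   6  s[9:],s[4:]  1  'a'
   7  s[4:],s[17:]  0  ''
   8  s[17:],s[13:]  2  'ba'
   9  s[13:],s[16:]  1  'b'
  10  s[16:],s[1:]  2  'bb'
  11  s[1:],s[2:]  1  'b'
  12  s[2:],s[10:]  2  'bc'
  13  s[10:],s[3:]  0  ''
  14  s[3:],s[12:]  1  'c'
  15  s[12:],s[11:]  1  'c'
  16  s[11:],s[6:]  1  'c'
  17  s[6:],s[7:]  0  ''
  18  s[7:],s[5:]  1  'd'

n(n+1)/2 = 19·20/2 = 190
Σ LCP = 0 + 1 + 3 + 1 + 3 + 2 + 1 + 0 + 2 + 1 + 2 + 1 + 2 + 0 + 1 + 1 + 1 + 0 + 1 = 23
distinct = 190 − 23 = 167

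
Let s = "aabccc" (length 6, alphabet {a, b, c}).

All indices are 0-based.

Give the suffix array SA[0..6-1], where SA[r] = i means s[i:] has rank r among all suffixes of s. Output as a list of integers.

rank | idx | suffix
   0 |   0 | aabccc
   1 |   1 | abccc
   2 |   2 | bccc
   3 |   5 | c
   4 |   4 | cc
   5 |   3 | ccc

[0, 1, 2, 5, 4, 3]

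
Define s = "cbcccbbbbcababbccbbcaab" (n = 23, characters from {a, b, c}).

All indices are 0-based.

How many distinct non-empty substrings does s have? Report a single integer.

sorted suffixes:
  #0 SA[0]=20  'aab'
  #1 SA[1]=21  'ab'
  #2 SA[2]=10  'ababbccbbcaab'
  #3 SA[3]=12  'abbccbbcaab'
  #4 SA[4]=22  'b'
  #5 SA[5]=11  'babbccbbcaab'
  #6 SA[6]=5  'bbbbcababbccbbcaab'
  #7 SA[7]=6  'bbbcababbccbbcaab'
  #8 SA[8]=17  'bbcaab'
  #9 SA[9]=7  'bbcababbccbbcaab'
  #10 SA[10]=13  'bbccbbcaab'
  #11 SA[11]=18  'bcaab'
  #12 SA[12]=8  'bcababbccbbcaab'
  #13 SA[13]=14  'bccbbcaab'
  #14 SA[14]=1  'bcccbbbbcababbccbbcaab'
  #15 SA[15]=19  'caab'
  #16 SA[16]=9  'cababbccbbcaab'
  #17 SA[17]=4  'cbbbbcababbccbbcaab'
  #18 SA[18]=16  'cbbcaab'
  #19 SA[19]=0  'cbcccbbbbcababbccbbcaab'
  #20 SA[20]=3  'ccbbbbcababbccbbcaab'
  #21 SA[21]=15  'ccbbcaab'
  #22 SA[22]=2  'cccbbbbcababbccbbcaab'

SA = [20, 21, 10, 12, 22, 11, 5, 6, 17, 7, 13, 18, 8, 14, 1, 19, 9, 4, 16, 0, 3, 15, 2]
i: (SA[i-1],SA[i]) lcp shared
  1: (20,21) 1 'a'
  2: (21,10) 2 'ab'
  3: (10,12) 2 'ab'
  4: (12,22) 0 ''
  5: (22,11) 1 'b'
  6: (11,5) 1 'b'
  7: (5,6) 3 'bbb'
  8: (6,17) 2 'bb'
  9: (17,7) 4 'bbca'
  10: (7,13) 3 'bbc'
  11: (13,18) 1 'b'
  12: (18,8) 3 'bca'
  13: (8,14) 2 'bc'
  14: (14,1) 3 'bcc'
  15: (1,19) 0 ''
  16: (19,9) 2 'ca'
  17: (9,4) 1 'c'
  18: (4,16) 3 'cbb'
  19: (16,0) 2 'cb'
  20: (0,3) 1 'c'
  21: (3,15) 4 'ccbb'
  22: (15,2) 2 'cc'

n(n+1)/2 = 23·24/2 = 276
Σ LCP = 0 + 1 + 2 + 2 + 0 + 1 + 1 + 3 + 2 + 4 + 3 + 1 + 3 + 2 + 3 + 0 + 2 + 1 + 3 + 2 + 1 + 4 + 2 = 43
distinct = 276 − 43 = 233

233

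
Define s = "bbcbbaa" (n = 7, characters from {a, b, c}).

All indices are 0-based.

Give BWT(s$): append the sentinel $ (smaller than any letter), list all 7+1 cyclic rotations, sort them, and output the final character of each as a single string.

aabbc$bb

rank  rotation  last
    0  $bbcbbaa  a
    1  a$bbcbba  a
    2  aa$bbcbb  b
    3  baa$bbcb  b
    4  bbaa$bbc  c
    5  bbcbbaa$  $
    6  bcbbaa$b  b
    7  cbbaa$bb  b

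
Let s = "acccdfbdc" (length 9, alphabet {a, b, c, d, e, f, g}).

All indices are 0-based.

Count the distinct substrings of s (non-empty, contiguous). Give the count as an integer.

sorted suffixes:
  #0 SA[0]=0  'acccdfbdc'
  #1 SA[1]=6  'bdc'
  #2 SA[2]=8  'c'
  #3 SA[3]=1  'cccdfbdc'
  #4 SA[4]=2  'ccdfbdc'
  #5 SA[5]=3  'cdfbdc'
  #6 SA[6]=7  'dc'
  #7 SA[7]=4  'dfbdc'
  #8 SA[8]=5  'fbdc'

SA = [0, 6, 8, 1, 2, 3, 7, 4, 5]
rank  pair      lcp
   1  s[0:],s[6:]  0  ''
   2  s[6:],s[8:]  0  ''
   3  s[8:],s[1:]  1  'c'
   4  s[1:],s[2:]  2  'cc'
   5  s[2:],s[3:]  1  'c'
   6  s[3:],s[7:]  0  ''
   7  s[7:],s[4:]  1  'd'
   8  s[4:],s[5:]  0  ''

n(n+1)/2 = 9·10/2 = 45
Σ LCP = 0 + 0 + 0 + 1 + 2 + 1 + 0 + 1 + 0 = 5
distinct = 45 − 5 = 40

40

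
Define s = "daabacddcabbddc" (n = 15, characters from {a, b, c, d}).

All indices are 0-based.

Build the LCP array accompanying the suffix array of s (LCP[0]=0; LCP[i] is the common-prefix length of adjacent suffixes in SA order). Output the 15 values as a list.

rank→(start, suffix):
  0 → (1, 'aabacddcabbddc')
  1 → (2, 'abacddcabbddc')
  2 → (9, 'abbddc')
  3 → (4, 'acddcabbddc')
  4 → (3, 'bacddcabbddc')
  5 → (10, 'bbddc')
  6 → (11, 'bddc')
  7 → (14, 'c')
  8 → (8, 'cabbddc')
  9 → (5, 'cddcabbddc')
  10 → (0, 'daabacddcabbddc')
  11 → (13, 'dc')
  12 → (7, 'dcabbddc')
  13 → (12, 'ddc')
  14 → (6, 'ddcabbddc')

SA = [1, 2, 9, 4, 3, 10, 11, 14, 8, 5, 0, 13, 7, 12, 6]
[i] adj suffixes → lcp
  [1] 1/2 → 1 ('a')
  [2] 2/9 → 2 ('ab')
  [3] 9/4 → 1 ('a')
  [4] 4/3 → 0 ('')
  [5] 3/10 → 1 ('b')
  [6] 10/11 → 1 ('b')
  [7] 11/14 → 0 ('')
  [8] 14/8 → 1 ('c')
  [9] 8/5 → 1 ('c')
  [10] 5/0 → 0 ('')
  [11] 0/13 → 1 ('d')
  [12] 13/7 → 2 ('dc')
  [13] 7/12 → 1 ('d')
  [14] 12/6 → 3 ('ddc')

[0, 1, 2, 1, 0, 1, 1, 0, 1, 1, 0, 1, 2, 1, 3]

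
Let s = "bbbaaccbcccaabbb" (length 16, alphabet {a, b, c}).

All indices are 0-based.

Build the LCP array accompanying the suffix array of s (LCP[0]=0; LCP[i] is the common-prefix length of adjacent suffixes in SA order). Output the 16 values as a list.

rank | idx | suffix
   0 |  11 | aabbb
   1 |   3 | aaccbcccaabbb
   2 |  12 | abbb
   3 |   4 | accbcccaabbb
   4 |  15 | b
   5 |   2 | baaccbcccaabbb
   6 |  14 | bb
   7 |   1 | bbaaccbcccaabbb
   8 |  13 | bbb
   9 |   0 | bbbaaccbcccaabbb
  10 |   7 | bcccaabbb
  11 |  10 | caabbb
  12 |   6 | cbcccaabbb
  13 |   9 | ccaabbb
  14 |   5 | ccbcccaabbb
  15 |   8 | cccaabbb

SA = [11, 3, 12, 4, 15, 2, 14, 1, 13, 0, 7, 10, 6, 9, 5, 8]
[i] adj suffixes → lcp
  [1] 11/3 → 2 ('aa')
  [2] 3/12 → 1 ('a')
  [3] 12/4 → 1 ('a')
  [4] 4/15 → 0 ('')
  [5] 15/2 → 1 ('b')
  [6] 2/14 → 1 ('b')
  [7] 14/1 → 2 ('bb')
  [8] 1/13 → 2 ('bb')
  [9] 13/0 → 3 ('bbb')
  [10] 0/7 → 1 ('b')
  [11] 7/10 → 0 ('')
  [12] 10/6 → 1 ('c')
  [13] 6/9 → 1 ('c')
  [14] 9/5 → 2 ('cc')
  [15] 5/8 → 2 ('cc')

[0, 2, 1, 1, 0, 1, 1, 2, 2, 3, 1, 0, 1, 1, 2, 2]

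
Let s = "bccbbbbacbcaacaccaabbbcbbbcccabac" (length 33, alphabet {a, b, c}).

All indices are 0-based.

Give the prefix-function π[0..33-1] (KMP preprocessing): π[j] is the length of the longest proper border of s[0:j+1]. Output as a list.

[0, 0, 0, 1, 1, 1, 1, 0, 0, 1, 2, 0, 0, 0, 0, 0, 0, 0, 0, 1, 1, 1, 2, 1, 1, 1, 2, 3, 0, 0, 1, 0, 0]

π[0] = 0
j=1 s[j]='c': π[1]=0 (border '')
j=2 s[j]='c': π[2]=0 (border '')
j=3 s[j]='b': π[3]=1 (border 'b')
j=4 s[j]='b': k: 1→0; π[4]=1 (border 'b')
j=5 s[j]='b': k: 1→0; π[5]=1 (border 'b')
j=6 s[j]='b': k: 1→0; π[6]=1 (border 'b')
j=7 s[j]='a': k: 1→0; π[7]=0 (border '')
j=8 s[j]='c': π[8]=0 (border '')
j=9 s[j]='b': π[9]=1 (border 'b')
j=10 s[j]='c': π[10]=2 (border 'bc')
j=11 s[j]='a': k: 2→0; π[11]=0 (border '')
j=12 s[j]='a': π[12]=0 (border '')
j=13 s[j]='c': π[13]=0 (border '')
j=14 s[j]='a': π[14]=0 (border '')
j=15 s[j]='c': π[15]=0 (border '')
j=16 s[j]='c': π[16]=0 (border '')
j=17 s[j]='a': π[17]=0 (border '')
j=18 s[j]='a': π[18]=0 (border '')
j=19 s[j]='b': π[19]=1 (border 'b')
j=20 s[j]='b': k: 1→0; π[20]=1 (border 'b')
j=21 s[j]='b': k: 1→0; π[21]=1 (border 'b')
j=22 s[j]='c': π[22]=2 (border 'bc')
j=23 s[j]='b': k: 2→0; π[23]=1 (border 'b')
j=24 s[j]='b': k: 1→0; π[24]=1 (border 'b')
j=25 s[j]='b': k: 1→0; π[25]=1 (border 'b')
j=26 s[j]='c': π[26]=2 (border 'bc')
j=27 s[j]='c': π[27]=3 (border 'bcc')
j=28 s[j]='c': k: 3→0; π[28]=0 (border '')
j=29 s[j]='a': π[29]=0 (border '')
j=30 s[j]='b': π[30]=1 (border 'b')
j=31 s[j]='a': k: 1→0; π[31]=0 (border '')
j=32 s[j]='c': π[32]=0 (border '')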